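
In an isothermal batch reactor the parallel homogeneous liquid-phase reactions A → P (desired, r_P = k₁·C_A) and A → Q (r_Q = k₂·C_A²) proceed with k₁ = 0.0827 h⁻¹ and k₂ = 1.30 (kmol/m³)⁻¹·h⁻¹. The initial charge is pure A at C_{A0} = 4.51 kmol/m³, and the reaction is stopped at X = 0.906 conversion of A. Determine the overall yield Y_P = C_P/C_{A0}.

C_A = C_{A0}(1−X) = 0.4239 kmol/m³.
Along a PFR/batch, dC_P/dC_A = −r_P/(r_P+r_Q) = −k₁/(k₁+k₂·C_A).
Integrating from C_{A0} to C_A: C_P = (0.0827/1.30)·ln[(0.0827+1.30·4.51)/(0.0827+1.30·0.424)] = 0.06362·ln(5.946/0.6338) = 0.1424 kmol/m³.
Y_P = C_P/C_{A0} = 0.1424/4.51 = 0.0316.

0.0316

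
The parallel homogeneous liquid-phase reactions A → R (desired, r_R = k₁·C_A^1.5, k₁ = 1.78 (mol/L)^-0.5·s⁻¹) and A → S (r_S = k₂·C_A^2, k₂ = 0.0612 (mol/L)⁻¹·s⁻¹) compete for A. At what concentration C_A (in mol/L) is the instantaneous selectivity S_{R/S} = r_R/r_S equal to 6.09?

S_{R/S} = (k₁/k₂)·C_A^-0.5 ⇒ C_A = (S·k₂/k₁)^(-2).
= (6.09×0.0612/1.78)^(-2) = (0.2094)^(-2) = 22.8 mol/L.

22.8 mol/L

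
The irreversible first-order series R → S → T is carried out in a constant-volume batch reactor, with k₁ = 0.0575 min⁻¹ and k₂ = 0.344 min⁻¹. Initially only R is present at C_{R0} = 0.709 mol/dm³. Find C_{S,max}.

At the optimum, C_{S,max}/C_{R0} = (k₁/k₂)^[k₂/(k₂−k₁)].
= (0.0575/0.344)^(0.344/(0.344−0.0575)) = (0.1672)^(1.201) = 0.1167.
C_{S,max} = 0.1167×0.709 = 0.0828 mol/dm³.

0.0828 mol/dm³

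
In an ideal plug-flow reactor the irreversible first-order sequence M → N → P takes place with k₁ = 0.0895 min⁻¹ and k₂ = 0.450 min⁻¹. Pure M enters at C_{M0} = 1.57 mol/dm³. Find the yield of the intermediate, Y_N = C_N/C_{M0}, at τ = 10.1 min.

The intermediate concentration in a first-order A→B→C sequence is C_N = k₁C_{M0}(e^(−k₁τ) − e^(−k₂τ))/(k₂−k₁).
e^(−k₁τ) = e^(−0.0895×10.1) = e^(−0.9039) = 0.4050; e^(−k₂τ) = e^(−4.545) = 0.01062.
C_N = 0.0895×1.57/(0.450−0.0895) × (0.4050−0.01062) = 0.3898×0.3943 = 0.1537 mol/dm³.
Y_N = C_N/C_{M0} = 0.1537/1.57 = 0.0979.

0.0979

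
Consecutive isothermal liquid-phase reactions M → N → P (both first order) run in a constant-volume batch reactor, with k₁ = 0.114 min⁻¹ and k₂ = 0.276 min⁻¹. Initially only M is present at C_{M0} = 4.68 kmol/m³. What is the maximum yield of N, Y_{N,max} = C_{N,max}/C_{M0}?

0.222

Evaluating C_N at t_opt = ln(k₂/k₁)/(k₂−k₁) gives C_{N,max}/C_{M0} = (k₁/k₂)^[k₂/(k₂−k₁)].
= (0.114/0.276)^(0.276/(0.276−0.114)) = (0.4130)^(1.704) = 0.2217.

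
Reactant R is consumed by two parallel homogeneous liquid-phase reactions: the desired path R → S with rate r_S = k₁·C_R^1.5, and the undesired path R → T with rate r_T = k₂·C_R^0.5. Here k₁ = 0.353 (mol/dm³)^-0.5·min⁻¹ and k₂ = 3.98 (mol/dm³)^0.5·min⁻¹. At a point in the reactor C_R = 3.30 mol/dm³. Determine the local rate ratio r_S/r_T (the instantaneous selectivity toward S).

0.293

S_{S/T} = r_S/r_T = (k₁·C_R^1.5)/(k₂·C_R^0.5) = (k₁/k₂)·C_R.
= (0.353×3.300^1.5) / (3.98×3.300^0.5) = 2.116/7.230 = 0.293.
Since the desired path is higher order in R, keeping C_R high (PFR or concentrated feed) favours S.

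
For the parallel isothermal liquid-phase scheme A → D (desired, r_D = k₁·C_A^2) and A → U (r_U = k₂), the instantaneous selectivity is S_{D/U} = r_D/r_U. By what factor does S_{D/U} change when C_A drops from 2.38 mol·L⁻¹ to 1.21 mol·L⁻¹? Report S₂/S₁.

0.258

S_{D/U} = (k₁/k₂)·C_A^2, so S₂/S₁ = (C_{A,2}/C_{A,1})^2.
= (1.21/2.38)^2 = (0.5084)^2 = 0.258.
Selectivity toward D falls as C_A falls — high-concentration operation is favoured.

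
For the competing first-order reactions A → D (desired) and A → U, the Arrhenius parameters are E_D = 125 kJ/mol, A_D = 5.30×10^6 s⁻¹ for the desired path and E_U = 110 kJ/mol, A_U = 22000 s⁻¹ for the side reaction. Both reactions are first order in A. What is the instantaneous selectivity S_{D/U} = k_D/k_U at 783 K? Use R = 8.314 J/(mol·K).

24.1

With equal orders, S_{D/U} = k_D/k_U = (A_D/A_U)·exp[(E_U−E_D)/(RT)].
(E_U−E_D)/(RT) = (110−125)×10³/(8.314×783) = -15000/6510 = -2.304.
k_D/k_U = (5.30×10^6/22000)·exp(-2.304) = 240.9 × 0.09984 = 24.1.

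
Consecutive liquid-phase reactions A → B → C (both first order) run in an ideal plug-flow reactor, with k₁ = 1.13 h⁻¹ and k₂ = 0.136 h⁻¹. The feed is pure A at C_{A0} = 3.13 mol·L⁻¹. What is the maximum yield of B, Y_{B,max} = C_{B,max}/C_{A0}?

0.748

For a first-order series the maximum intermediate yield is C_{B,max}/C_{A0} = (k₁/k₂)^[k₂/(k₂−k₁)].
= (1.13/0.136)^(0.136/(0.136−1.13)) = (8.309)^(-0.1368) = 0.7485.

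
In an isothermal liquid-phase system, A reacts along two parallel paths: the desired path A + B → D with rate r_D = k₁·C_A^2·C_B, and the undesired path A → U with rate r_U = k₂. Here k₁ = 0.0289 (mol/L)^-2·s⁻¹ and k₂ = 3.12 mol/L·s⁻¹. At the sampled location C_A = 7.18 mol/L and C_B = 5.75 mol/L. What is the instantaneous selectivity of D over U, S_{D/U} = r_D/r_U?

S_{D/U} = r_D/r_U = (k₁·C_A^2·C_B)/(k₂) = (k₁/k₂)·C_A^2·C_B.
= (0.0289×7.180^2×5.750) / (3.12) = 8.567/3.120 = 2.75.
Since the desired path is higher order in A, keeping C_A high (PFR or concentrated feed) favours D.

2.75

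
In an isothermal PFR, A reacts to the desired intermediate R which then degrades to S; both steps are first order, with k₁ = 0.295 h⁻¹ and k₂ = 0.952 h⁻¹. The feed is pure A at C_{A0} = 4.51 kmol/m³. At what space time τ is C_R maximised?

1.78 h

For first-order series the maximum of C_R occurs at τ_opt = ln(k₂/k₁)/(k₂−k₁).
= ln(0.952/0.295)/(0.952−0.295) = ln(3.227)/0.6570 = 1.172/0.6570 = 1.78 h.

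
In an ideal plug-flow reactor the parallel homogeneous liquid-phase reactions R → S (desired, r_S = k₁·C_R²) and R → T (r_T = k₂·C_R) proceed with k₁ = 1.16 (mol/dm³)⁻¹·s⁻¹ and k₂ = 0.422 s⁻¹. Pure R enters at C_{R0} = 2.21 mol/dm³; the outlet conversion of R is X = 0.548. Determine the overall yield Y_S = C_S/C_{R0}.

0.443

C_R = C_{R0}(1−X) = 0.9989 mol/dm³.
Along a PFR/batch, dC_T/dC_R = −r_T/(r_S+r_T) = −k₂/(k₂+k₁·C_R).
Integrating from C_{R0} to C_R: C_T = (0.422/1.16)·ln[(0.422+1.16·2.21)/(0.422+1.16·0.999)] = 0.3638·ln(2.986/1.581) = 0.2313 mol/dm³.
Then C_S = (C_{R0}−C_R) − C_T = 1.211 − 0.2313 = 0.9797 mol/dm³.
Y_S = C_S/C_{R0} = 0.9797/2.21 = 0.443.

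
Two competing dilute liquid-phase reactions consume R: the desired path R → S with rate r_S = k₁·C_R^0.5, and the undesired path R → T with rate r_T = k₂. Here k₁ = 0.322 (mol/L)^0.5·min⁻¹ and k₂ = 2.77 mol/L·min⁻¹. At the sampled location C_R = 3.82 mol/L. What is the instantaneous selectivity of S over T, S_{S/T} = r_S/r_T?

0.227

S_{S/T} = r_S/r_T = (k₁·C_R^0.5)/(k₂) = (k₁/k₂)·C_R^0.5.
= (0.322×3.820^0.5) / (2.77) = 0.6293/2.770 = 0.227.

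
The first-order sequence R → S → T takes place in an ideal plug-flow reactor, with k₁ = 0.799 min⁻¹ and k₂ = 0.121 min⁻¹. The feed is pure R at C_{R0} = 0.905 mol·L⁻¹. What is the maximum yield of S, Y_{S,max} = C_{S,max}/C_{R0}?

For a first-order series the maximum intermediate yield is C_{S,max}/C_{R0} = (k₁/k₂)^[k₂/(k₂−k₁)].
= (0.799/0.121)^(0.121/(0.121−0.799)) = (6.603)^(-0.1785) = 0.7140.

0.714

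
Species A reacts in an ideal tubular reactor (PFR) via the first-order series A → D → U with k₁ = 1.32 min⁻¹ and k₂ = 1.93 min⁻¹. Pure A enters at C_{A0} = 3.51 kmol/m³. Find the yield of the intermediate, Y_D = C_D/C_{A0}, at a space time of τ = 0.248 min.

Solving the coupled first-order balances gives C_D(τ) = [k₁/(k₂−k₁)]·C_{A0}·(e^(−k₁τ) − e^(−k₂τ)).
e^(−k₁τ) = e^(−1.32×0.248) = e^(−0.3274) = 0.7208; e^(−k₂τ) = e^(−0.4786) = 0.6196.
C_D = 1.32×3.51/(1.93−1.32) × (0.7208−0.6196) = 7.595×0.1012 = 0.7686 kmol/m³.
Y_D = C_D/C_{A0} = 0.7686/3.51 = 0.219.

0.219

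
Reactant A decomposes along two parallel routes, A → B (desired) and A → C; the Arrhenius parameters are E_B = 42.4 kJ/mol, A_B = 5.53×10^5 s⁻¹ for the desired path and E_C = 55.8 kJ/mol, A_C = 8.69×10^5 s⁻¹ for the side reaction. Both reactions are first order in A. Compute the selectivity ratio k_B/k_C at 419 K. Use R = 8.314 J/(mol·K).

k_B/k_C = (A_B/A_C)·exp[−(E_B−E_C)/(RT)] = (A_B/A_C)·exp[(E_C−E_B)/(RT)].
(E_C−E_B)/(RT) = (55.8−42.4)×10³/(8.314×419) = 13400/3484 = 3.847.
k_B/k_C = (5.53×10^5/8.69×10^5)·exp(3.847) = 0.6364 × 46.84 = 29.8.
Since E_B < E_C, lowering the temperature improves selectivity toward B.

29.8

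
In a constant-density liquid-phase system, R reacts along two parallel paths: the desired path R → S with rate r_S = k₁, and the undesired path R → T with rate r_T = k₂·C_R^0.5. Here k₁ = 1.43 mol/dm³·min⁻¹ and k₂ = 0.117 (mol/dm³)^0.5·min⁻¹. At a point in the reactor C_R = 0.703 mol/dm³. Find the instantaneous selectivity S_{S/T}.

14.6

S_{S/T} = r_S/r_T = (k₁)/(k₂·C_R^0.5) = (k₁/k₂)·C_R^-0.5.
= (1.43) / (0.117×0.7030^0.5) = 1.430/0.09810 = 14.6.
The undesired path is higher order in R, so low C_R (CSTR or dilute feed) favours S.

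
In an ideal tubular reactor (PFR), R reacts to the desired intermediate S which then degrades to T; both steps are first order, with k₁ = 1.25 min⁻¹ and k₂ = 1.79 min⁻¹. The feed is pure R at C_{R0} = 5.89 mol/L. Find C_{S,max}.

1.79 mol/L

At the optimum, C_{S,max}/C_{R0} = (k₁/k₂)^[k₂/(k₂−k₁)].
= (1.25/1.79)^(1.79/(1.79−1.25)) = (0.6983)^(3.315) = 0.3041.
C_{S,max} = 0.3041×5.89 = 1.79 mol/L.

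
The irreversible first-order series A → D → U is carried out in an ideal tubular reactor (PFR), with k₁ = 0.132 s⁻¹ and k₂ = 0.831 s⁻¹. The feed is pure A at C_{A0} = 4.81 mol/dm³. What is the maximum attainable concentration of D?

At the optimum, C_{D,max}/C_{A0} = (k₁/k₂)^[k₂/(k₂−k₁)].
= (0.132/0.831)^(0.831/(0.831−0.132)) = (0.1588)^(1.189) = 0.1122.
C_{D,max} = 0.1122×4.81 = 0.540 mol/dm³.

0.540 mol/dm³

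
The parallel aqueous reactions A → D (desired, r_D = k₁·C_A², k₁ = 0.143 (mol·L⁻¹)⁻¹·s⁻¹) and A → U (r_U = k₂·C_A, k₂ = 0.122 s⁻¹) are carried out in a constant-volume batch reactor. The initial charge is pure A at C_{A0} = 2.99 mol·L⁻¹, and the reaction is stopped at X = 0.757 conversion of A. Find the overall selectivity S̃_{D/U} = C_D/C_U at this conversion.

1.98

C_A = C_{A0}(1−X) = 0.7266 mol·L⁻¹.
Along a PFR/batch, dC_U/dC_A = −r_U/(r_D+r_U) = −k₂/(k₂+k₁·C_A).
Integrating from C_{A0} to C_A: C_U = (0.122/0.143)·ln[(0.122+0.143·2.99)/(0.122+0.143·0.727)] = 0.8531·ln(0.5496/0.2259) = 0.7585 mol·L⁻¹.
Then C_D = (C_{A0}−C_A) − C_U = 2.263 − 0.7585 = 1.505 mol·L⁻¹.
S̃_{D/U} = C_D/C_U = 1.505/0.7585 = 1.98.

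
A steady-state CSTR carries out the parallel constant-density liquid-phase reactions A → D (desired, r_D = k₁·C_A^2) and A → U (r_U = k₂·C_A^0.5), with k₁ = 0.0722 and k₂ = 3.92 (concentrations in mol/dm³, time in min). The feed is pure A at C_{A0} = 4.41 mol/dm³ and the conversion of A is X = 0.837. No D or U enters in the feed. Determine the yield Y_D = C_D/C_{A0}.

Exit C_A = C_{A0}(1−X) = 4.41×0.163 = 0.7188 mol/dm³.
Rates in a CSTR are evaluated at the outlet concentration: r_D = 0.0722×0.7188^2 = 0.03731, r_U = 3.92×0.7188^0.5 = 3.324.
Fraction of consumed A going to D: r_D/(r_D+r_U) = 0.01110.
C_D = 0.01110·C_{A0}·X = 0.01110×4.41×0.837 = 0.0410 mol/dm³; Y_D = C_D/C_{A0} = 0.00929.

0.00929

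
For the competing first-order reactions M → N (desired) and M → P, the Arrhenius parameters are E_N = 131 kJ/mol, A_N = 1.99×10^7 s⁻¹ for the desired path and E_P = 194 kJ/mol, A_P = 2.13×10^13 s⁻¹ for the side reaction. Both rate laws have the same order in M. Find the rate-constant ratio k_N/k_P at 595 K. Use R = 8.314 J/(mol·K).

k_N/k_P = (A_N/A_P)·exp[−(E_N−E_P)/(RT)] = (A_N/A_P)·exp[(E_P−E_N)/(RT)].
(E_P−E_N)/(RT) = (194−131)×10³/(8.314×595) = 63000/4947 = 12.74.
k_N/k_P = (1.99×10^7/2.13×10^13)·exp(12.74) = 9.343×10^-7 × 3.396×10^5 = 0.317.

0.317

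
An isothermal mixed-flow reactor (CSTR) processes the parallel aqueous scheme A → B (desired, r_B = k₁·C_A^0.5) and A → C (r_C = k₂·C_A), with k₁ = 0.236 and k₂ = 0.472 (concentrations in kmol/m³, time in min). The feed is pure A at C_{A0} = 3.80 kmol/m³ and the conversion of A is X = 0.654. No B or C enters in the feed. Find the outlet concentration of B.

0.755 kmol/m³

Exit C_A = C_{A0}(1−X) = 3.80×0.346 = 1.315 kmol/m³.
A CSTR operates uniformly at the exit composition, giving r_B = 0.2706 and r_C = 0.6206 (each k·C_A^n at C_A = 1.315).
Fraction of consumed A going to B: r_B/(r_B+r_C) = 0.3036.
C_B = 0.3036·C_{A0}·X = 0.3036×3.80×0.654 = 0.755 kmol/m³.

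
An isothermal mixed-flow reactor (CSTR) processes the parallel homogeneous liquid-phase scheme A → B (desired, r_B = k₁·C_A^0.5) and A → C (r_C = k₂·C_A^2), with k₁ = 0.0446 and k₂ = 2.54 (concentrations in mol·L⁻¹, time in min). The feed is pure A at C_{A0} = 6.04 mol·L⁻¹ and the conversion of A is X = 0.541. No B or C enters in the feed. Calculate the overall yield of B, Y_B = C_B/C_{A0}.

0.00205

Exit C_A = C_{A0}(1−X) = 6.04×0.459 = 2.772 mol·L⁻¹.
A CSTR operates uniformly at the exit composition, giving r_B = 0.07426 and r_C = 19.52 (each k·C_A^n at C_A = 2.772).
Fraction of consumed A going to B: r_B/(r_B+r_C) = 0.003789.
C_B = 0.003789·C_{A0}·X = 0.003789×6.04×0.541 = 0.0124 mol·L⁻¹; Y_B = C_B/C_{A0} = 0.00205.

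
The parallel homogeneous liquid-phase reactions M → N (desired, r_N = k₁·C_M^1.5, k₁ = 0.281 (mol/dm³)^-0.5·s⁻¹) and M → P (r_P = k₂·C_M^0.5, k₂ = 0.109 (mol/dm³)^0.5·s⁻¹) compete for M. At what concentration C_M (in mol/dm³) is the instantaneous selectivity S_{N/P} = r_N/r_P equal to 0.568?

0.220 mol/dm³

S_{N/P} = (k₁/k₂)·C_M ⇒ C_M = S·k₂/k₁.
= 0.568×0.109/0.281 = 0.220 mol/dm³.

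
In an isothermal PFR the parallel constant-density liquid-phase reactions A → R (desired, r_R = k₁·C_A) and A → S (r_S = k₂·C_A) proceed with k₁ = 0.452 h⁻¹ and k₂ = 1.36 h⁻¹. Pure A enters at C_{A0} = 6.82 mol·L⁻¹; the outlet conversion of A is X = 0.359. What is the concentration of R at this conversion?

C_A = C_{A0}(1−X) = 4.372 mol·L⁻¹.
Both paths are first order in A, so the instantaneous fraction to R is constant: dC_R/d(−C_A) = k₁/(k₁+k₂) = 0.2494.
C_R = 0.2494·(C_{A0}−C_A) = 0.2494×2.448 = 0.611 mol·L⁻¹.

0.611 mol·L⁻¹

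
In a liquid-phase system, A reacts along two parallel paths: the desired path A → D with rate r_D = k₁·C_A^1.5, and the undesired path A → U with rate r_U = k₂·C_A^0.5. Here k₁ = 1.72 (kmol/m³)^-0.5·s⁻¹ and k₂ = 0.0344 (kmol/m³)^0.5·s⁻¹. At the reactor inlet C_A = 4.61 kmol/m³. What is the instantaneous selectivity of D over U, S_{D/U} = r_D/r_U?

231

S_{D/U} = r_D/r_U = (k₁·C_A^1.5)/(k₂·C_A^0.5) = (k₁/k₂)·C_A.
= (1.72×4.610^1.5) / (0.0344×4.610^0.5) = 17.02/0.07386 = 231.
Since the desired path is higher order in A, keeping C_A high (PFR or concentrated feed) favours D.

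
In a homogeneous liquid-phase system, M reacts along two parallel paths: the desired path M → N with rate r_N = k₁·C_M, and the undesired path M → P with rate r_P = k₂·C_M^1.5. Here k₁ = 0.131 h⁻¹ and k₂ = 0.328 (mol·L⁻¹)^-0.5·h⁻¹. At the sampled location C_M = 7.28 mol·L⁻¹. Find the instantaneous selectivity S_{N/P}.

0.148

S_{N/P} = r_N/r_P = (k₁·C_M)/(k₂·C_M^1.5) = (k₁/k₂)·C_M^-0.5.
= (0.131×7.280) / (0.328×7.280^1.5) = 0.9537/6.443 = 0.148.
The undesired path is higher order in M, so low C_M (CSTR or dilute feed) favours N.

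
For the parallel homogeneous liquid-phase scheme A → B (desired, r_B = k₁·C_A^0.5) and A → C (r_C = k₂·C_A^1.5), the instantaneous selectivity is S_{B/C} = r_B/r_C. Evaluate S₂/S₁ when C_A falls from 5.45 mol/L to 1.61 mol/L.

S_{B/C} = (k₁/k₂)·C_A⁻¹, so S₂/S₁ = (C_{A,2}/C_{A,1})⁻¹.
= 5.45/1.61 = 3.39.
Selectivity toward B rises as C_A falls — low-concentration operation is favoured.

3.39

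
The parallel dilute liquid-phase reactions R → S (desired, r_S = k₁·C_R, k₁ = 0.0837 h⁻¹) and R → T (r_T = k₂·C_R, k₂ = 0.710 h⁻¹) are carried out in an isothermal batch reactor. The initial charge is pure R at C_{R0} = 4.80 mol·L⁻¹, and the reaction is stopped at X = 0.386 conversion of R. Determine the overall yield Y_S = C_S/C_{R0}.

0.0407

C_R = C_{R0}(1−X) = 2.947 mol·L⁻¹.
Both paths are first order in R, so the instantaneous fraction to S is constant: dC_S/d(−C_R) = k₁/(k₁+k₂) = 0.1055.
C_S = 0.1055·(C_{R0}−C_R) = 0.1055×1.853 = 0.195 mol·L⁻¹.
Y_S = C_S/C_{R0} = 0.1954/4.80 = 0.0407.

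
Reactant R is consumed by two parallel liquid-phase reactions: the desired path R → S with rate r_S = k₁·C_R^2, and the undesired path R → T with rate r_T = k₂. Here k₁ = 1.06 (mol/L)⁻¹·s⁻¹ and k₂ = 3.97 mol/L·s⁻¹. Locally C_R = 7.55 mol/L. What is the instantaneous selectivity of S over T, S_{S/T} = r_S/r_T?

15.2

S_{S/T} = r_S/r_T = (k₁·C_R^2)/(k₂) = (k₁/k₂)·C_R^2.
= (1.06×7.550^2) / (3.97) = 60.42/3.970 = 15.2.
Since the desired path is higher order in R, keeping C_R high (PFR or concentrated feed) favours S.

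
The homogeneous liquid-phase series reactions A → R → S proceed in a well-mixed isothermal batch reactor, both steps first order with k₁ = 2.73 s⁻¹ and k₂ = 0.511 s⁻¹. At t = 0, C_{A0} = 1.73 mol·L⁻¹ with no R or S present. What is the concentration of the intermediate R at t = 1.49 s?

0.958 mol·L⁻¹

The intermediate concentration in a first-order A→B→C sequence is C_R = k₁C_{A0}(e^(−k₁t) − e^(−k₂t))/(k₂−k₁).
e^(−k₁t) = e^(−2.73×1.49) = e^(−4.068) = 0.01712; e^(−k₂t) = e^(−0.7614) = 0.4670.
C_R = 2.73×1.73/(0.511−2.73) × (0.01712−0.4670) = (-2.128)×(-0.4499) = 0.9576 mol·L⁻¹.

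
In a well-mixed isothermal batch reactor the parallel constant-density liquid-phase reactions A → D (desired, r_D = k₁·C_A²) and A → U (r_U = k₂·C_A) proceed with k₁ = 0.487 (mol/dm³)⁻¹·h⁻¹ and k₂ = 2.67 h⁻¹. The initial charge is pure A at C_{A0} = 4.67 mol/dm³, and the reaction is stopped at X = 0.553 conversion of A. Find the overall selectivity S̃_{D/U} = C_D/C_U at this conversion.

0.605

C_A = C_{A0}(1−X) = 2.087 mol/dm³.
Along a PFR/batch, dC_U/dC_A = −r_U/(r_D+r_U) = −k₂/(k₂+k₁·C_A).
Integrating from C_{A0} to C_A: C_U = (2.67/0.487)·ln[(2.67+0.487·4.67)/(2.67+0.487·2.09)] = 5.483·ln(4.944/3.687) = 1.609 mol/dm³.
Then C_D = (C_{A0}−C_A) − C_U = 2.583 − 1.609 = 0.9732 mol/dm³.
S̃_{D/U} = C_D/C_U = 0.9732/1.609 = 0.605.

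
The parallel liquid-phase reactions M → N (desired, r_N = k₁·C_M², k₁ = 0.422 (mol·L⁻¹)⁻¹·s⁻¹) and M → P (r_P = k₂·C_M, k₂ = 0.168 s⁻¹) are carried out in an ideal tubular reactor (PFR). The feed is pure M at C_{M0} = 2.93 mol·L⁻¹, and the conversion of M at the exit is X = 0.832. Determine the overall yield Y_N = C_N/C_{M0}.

0.653

C_M = C_{M0}(1−X) = 0.4922 mol·L⁻¹.
Along a PFR/batch, dC_P/dC_M = −r_P/(r_N+r_P) = −k₂/(k₂+k₁·C_M).
Integrating from C_{M0} to C_M: C_P = (0.168/0.422)·ln[(0.168+0.422·2.93)/(0.168+0.422·0.492)] = 0.3981·ln(1.404/0.3757) = 0.5249 mol·L⁻¹.
Then C_N = (C_{M0}−C_M) − C_P = 2.438 − 0.5249 = 1.913 mol·L⁻¹.
Y_N = C_N/C_{M0} = 1.913/2.93 = 0.653.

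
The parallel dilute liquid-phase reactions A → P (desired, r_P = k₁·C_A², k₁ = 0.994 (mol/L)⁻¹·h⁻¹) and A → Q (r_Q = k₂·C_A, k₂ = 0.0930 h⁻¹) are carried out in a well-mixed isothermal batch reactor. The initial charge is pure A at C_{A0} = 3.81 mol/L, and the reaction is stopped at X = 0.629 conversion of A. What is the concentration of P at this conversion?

C_A = C_{A0}(1−X) = 1.414 mol/L.
Along a PFR/batch, dC_Q/dC_A = −r_Q/(r_P+r_Q) = −k₂/(k₂+k₁·C_A).
Integrating from C_{A0} to C_A: C_Q = (0.0930/0.994)·ln[(0.0930+0.994·3.81)/(0.0930+0.994·1.41)] = 0.09356·ln(3.880/1.498) = 0.08904 mol/L.
Then C_P = (C_{A0}−C_A) − C_Q = 2.396 − 0.08904 = 2.307 mol/L.

2.31 mol/L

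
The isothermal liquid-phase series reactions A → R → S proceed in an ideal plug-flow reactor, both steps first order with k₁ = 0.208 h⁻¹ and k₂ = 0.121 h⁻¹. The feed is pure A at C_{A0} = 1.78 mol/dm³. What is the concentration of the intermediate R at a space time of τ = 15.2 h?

0.496 mol/dm³

For first-order series with pure A initially, C_R(τ) = k₁C_{A0}/(k₂−k₁)·(e^(−k₁τ) − e^(−k₂τ)).
e^(−k₁τ) = e^(−0.208×15.2) = e^(−3.162) = 0.04236; e^(−k₂τ) = e^(−1.839) = 0.1589.
C_R = 0.208×1.78/(0.121−0.208) × (0.04236−0.1589) = (-4.256)×(-0.1166) = 0.4961 mol/dm³.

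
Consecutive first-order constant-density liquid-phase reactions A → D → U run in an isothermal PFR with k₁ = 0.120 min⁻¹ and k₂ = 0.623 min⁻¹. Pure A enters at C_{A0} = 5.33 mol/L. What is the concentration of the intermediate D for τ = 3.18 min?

Solving the coupled first-order balances gives C_D(τ) = [k₁/(k₂−k₁)]·C_{A0}·(e^(−k₁τ) − e^(−k₂τ)).
e^(−k₁τ) = e^(−0.120×3.18) = e^(−0.3816) = 0.6828; e^(−k₂τ) = e^(−1.981) = 0.1379.
C_D = 0.120×5.33/(0.623−0.120) × (0.6828−0.1379) = 1.272×0.5449 = 0.6928 mol/L.

0.693 mol/L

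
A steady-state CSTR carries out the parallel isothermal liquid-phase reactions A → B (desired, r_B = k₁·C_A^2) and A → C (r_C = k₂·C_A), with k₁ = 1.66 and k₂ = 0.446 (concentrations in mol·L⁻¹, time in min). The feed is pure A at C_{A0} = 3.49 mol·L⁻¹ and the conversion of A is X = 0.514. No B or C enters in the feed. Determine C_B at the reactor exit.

Exit C_A = C_{A0}(1−X) = 3.49×0.486 = 1.696 mol·L⁻¹.
In a CSTR the entire volume is at exit conditions, so r_B = 1.66×1.696^2 = 4.776 and r_C = 0.446×1.696 = 0.7565.
Fraction of consumed A going to B: r_B/(r_B+r_C) = 0.8633.
C_B = 0.8633·C_{A0}·X = 0.8633×3.49×0.514 = 1.55 mol·L⁻¹.

1.55 mol·L⁻¹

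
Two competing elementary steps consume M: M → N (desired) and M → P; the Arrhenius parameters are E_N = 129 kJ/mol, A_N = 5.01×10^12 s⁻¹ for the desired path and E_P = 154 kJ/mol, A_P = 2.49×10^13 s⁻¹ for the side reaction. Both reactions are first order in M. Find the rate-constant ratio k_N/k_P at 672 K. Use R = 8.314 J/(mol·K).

Since both paths have the same order in M, the concentration cancels and S_{N/P} = k_N/k_P = (A_N/A_P)·exp[(E_P−E_N)/(RT)].
(E_P−E_N)/(RT) = (154−129)×10³/(8.314×672) = 25000/5587 = 4.475.
k_N/k_P = (5.01×10^12/2.49×10^13)·exp(4.475) = 0.2012 × 87.77 = 17.7.
Since E_N < E_P, lowering the temperature improves selectivity toward N.

17.7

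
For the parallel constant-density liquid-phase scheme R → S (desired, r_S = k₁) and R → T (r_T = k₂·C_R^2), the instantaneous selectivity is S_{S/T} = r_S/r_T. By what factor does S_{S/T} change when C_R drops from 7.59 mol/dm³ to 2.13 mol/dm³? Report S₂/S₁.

S_{S/T} = (k₁/k₂)·C_R^-2, so S₂/S₁ = (C_{R,2}/C_{R,1})^-2.
= (2.13/7.59)^(-2) = (0.2806)^(-2) = 12.7.
Selectivity toward S rises as C_R falls — low-concentration operation is favoured.

12.7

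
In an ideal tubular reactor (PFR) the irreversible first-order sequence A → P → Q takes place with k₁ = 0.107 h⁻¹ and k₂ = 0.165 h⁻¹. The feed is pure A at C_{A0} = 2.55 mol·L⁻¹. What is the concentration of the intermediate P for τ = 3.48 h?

0.593 mol·L⁻¹

For first-order series with pure A initially, C_P(τ) = k₁C_{A0}/(k₂−k₁)·(e^(−k₁τ) − e^(−k₂τ)).
e^(−k₁τ) = e^(−0.107×3.48) = e^(−0.3724) = 0.6891; e^(−k₂τ) = e^(−0.5742) = 0.5632.
C_P = 0.107×2.55/(0.165−0.107) × (0.6891−0.5632) = 4.704×0.1260 = 0.5925 mol·L⁻¹.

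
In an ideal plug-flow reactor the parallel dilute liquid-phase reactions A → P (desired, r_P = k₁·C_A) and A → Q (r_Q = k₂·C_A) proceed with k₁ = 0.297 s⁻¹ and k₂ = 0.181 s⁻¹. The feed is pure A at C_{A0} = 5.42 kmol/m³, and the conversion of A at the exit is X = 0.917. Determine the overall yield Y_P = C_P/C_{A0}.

C_A = C_{A0}(1−X) = 0.4499 kmol/m³.
Both paths are first order in A, so the instantaneous fraction to P is constant: dC_P/d(−C_A) = k₁/(k₁+k₂) = 0.6213.
C_P = 0.6213·(C_{A0}−C_A) = 0.6213×4.970 = 3.09 kmol/m³.
Y_P = C_P/C_{A0} = 3.088/5.42 = 0.570.

0.570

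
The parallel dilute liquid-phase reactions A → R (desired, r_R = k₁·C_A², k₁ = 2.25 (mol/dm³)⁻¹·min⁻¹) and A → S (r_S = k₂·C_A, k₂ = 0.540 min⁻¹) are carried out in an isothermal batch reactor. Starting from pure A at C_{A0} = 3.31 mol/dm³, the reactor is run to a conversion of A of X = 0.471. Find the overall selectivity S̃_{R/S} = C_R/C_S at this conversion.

C_A = C_{A0}(1−X) = 1.751 mol/dm³.
Along a PFR/batch, dC_S/dC_A = −r_S/(r_R+r_S) = −k₂/(k₂+k₁·C_A).
Integrating from C_{A0} to C_A: C_S = (0.540/2.25)·ln[(0.540+2.25·3.31)/(0.540+2.25·1.75)] = 0.2400·ln(7.987/4.480) = 0.1388 mol/dm³.
Then C_R = (C_{A0}−C_A) − C_S = 1.559 − 0.1388 = 1.420 mol/dm³.
S̃_{R/S} = C_R/C_S = 1.420/0.1388 = 10.2.

10.2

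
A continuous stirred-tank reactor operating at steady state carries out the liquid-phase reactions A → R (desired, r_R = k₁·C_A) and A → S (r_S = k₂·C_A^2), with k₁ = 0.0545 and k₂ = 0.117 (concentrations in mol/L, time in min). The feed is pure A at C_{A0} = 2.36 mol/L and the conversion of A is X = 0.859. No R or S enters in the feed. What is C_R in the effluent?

1.18 mol/L

Exit C_A = C_{A0}(1−X) = 2.36×0.141 = 0.3328 mol/L.
Rates in a CSTR are evaluated at the outlet concentration: r_R = 0.0545×0.3328 = 0.01814, r_S = 0.117×0.3328^2 = 0.01296.
Fraction of consumed A going to R: r_R/(r_R+r_S) = 0.5833.
C_R = 0.5833·C_{A0}·X = 0.5833×2.36×0.859 = 1.18 mol/L.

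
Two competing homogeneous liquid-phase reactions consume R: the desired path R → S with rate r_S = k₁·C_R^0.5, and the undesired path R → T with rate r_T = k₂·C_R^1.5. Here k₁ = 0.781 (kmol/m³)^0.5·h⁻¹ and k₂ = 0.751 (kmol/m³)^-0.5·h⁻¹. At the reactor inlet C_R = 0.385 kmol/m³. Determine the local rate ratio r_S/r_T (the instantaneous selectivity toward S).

S_{S/T} = r_S/r_T = (k₁·C_R^0.5)/(k₂·C_R^1.5) = (k₁/k₂)·C_R⁻¹.
= (0.781×0.3850^0.5) / (0.751×0.3850^1.5) = 0.4846/0.1794 = 2.70.
The undesired path is higher order in R, so low C_R (CSTR or dilute feed) favours S.

2.70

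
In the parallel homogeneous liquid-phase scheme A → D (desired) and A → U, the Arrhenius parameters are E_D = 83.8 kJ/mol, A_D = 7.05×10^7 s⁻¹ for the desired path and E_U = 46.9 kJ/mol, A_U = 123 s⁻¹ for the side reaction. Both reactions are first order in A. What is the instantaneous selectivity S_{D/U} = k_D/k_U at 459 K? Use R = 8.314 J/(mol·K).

Since both paths have the same order in A, the concentration cancels and S_{D/U} = k_D/k_U = (A_D/A_U)·exp[(E_U−E_D)/(RT)].
(E_U−E_D)/(RT) = (46.9−83.8)×10³/(8.314×459) = -36900/3816 = -9.669.
k_D/k_U = (7.05×10^7/123)·exp(-9.669) = 5.732×10^5 × 6.318×10^-5 = 36.2.

36.2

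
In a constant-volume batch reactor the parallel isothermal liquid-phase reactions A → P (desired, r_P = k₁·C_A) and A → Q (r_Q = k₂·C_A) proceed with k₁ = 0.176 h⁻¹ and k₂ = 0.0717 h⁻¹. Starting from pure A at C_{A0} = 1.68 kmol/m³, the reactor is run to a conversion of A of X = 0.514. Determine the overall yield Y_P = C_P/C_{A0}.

C_A = C_{A0}(1−X) = 0.8165 kmol/m³.
Both paths are first order in A, so the instantaneous fraction to P is constant: dC_P/d(−C_A) = k₁/(k₁+k₂) = 0.7105.
C_P = 0.7105·(C_{A0}−C_A) = 0.7105×0.8635 = 0.614 kmol/m³.
Y_P = C_P/C_{A0} = 0.6136/1.68 = 0.365.

0.365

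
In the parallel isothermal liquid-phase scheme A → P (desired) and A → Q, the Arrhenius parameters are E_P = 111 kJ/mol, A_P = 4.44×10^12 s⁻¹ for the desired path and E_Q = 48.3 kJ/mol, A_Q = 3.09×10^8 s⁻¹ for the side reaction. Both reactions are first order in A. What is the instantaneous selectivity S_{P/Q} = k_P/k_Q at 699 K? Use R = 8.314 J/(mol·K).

k_P/k_Q = (A_P/A_Q)·exp[−(E_P−E_Q)/(RT)] = (A_P/A_Q)·exp[(E_Q−E_P)/(RT)].
(E_Q−E_P)/(RT) = (48.3−111)×10³/(8.314×699) = -62700/5811 = -10.79.
k_P/k_Q = (4.44×10^12/3.09×10^8)·exp(-10.79) = 14369 × 2.063×10^-5 = 0.296.
Since E_P > E_Q, raising the temperature improves selectivity toward P.

0.296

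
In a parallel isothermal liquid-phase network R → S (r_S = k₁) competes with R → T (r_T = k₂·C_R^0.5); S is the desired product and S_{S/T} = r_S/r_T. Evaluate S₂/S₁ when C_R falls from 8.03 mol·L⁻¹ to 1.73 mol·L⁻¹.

S_{S/T} = (k₁/k₂)·C_R^-0.5, so S₂/S₁ = (C_{R,2}/C_{R,1})^-0.5.
= (1.73/8.03)^(-0.5) = (0.2154)^(-0.5) = 2.15.
Selectivity toward S rises as C_R falls — low-concentration operation is favoured.

2.15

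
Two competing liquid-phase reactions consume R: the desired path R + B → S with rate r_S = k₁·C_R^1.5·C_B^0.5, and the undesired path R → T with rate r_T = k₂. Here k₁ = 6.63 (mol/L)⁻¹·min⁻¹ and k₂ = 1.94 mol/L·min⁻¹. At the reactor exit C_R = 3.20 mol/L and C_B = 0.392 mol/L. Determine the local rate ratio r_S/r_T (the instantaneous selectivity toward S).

S_{S/T} = r_S/r_T = (k₁·C_R^1.5·C_B^0.5)/(k₂) = (k₁/k₂)·C_R^1.5·C_B^0.5.
= (6.63×3.200^1.5×0.3920^0.5) / (1.94) = 23.76/1.940 = 12.2.
Since the desired path is higher order in R, keeping C_R high (PFR or concentrated feed) favours S.

12.2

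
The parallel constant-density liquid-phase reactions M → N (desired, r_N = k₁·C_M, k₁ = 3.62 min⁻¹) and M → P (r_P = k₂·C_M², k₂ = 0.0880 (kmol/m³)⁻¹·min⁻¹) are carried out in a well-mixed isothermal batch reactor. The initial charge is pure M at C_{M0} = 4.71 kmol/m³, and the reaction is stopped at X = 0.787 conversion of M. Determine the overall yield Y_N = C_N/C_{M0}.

0.736

C_M = C_{M0}(1−X) = 1.003 kmol/m³.
Along a PFR/batch, dC_N/dC_M = −r_N/(r_N+r_P) = −k₁/(k₁+k₂·C_M).
Integrating from C_{M0} to C_M: C_N = (3.62/0.0880)·ln[(3.62+0.0880·4.71)/(3.62+0.0880·1.00)] = 41.14·ln(4.034/3.708) = 3.468 kmol/m³.
Y_N = C_N/C_{M0} = 3.468/4.71 = 0.736.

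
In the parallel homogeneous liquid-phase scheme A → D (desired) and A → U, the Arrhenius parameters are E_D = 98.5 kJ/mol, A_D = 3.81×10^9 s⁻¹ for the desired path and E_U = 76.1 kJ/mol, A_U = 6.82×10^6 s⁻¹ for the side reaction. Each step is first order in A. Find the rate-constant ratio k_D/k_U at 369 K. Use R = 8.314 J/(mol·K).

k_D/k_U = (A_D/A_U)·exp[−(E_D−E_U)/(RT)] = (A_D/A_U)·exp[(E_U−E_D)/(RT)].
(E_U−E_D)/(RT) = (76.1−98.5)×10³/(8.314×369) = -22400/3068 = -7.301.
k_D/k_U = (3.81×10^9/6.82×10^6)·exp(-7.301) = 558.7 × 6.745×10^-4 = 0.377.
Since E_D > E_U, raising the temperature improves selectivity toward D.

0.377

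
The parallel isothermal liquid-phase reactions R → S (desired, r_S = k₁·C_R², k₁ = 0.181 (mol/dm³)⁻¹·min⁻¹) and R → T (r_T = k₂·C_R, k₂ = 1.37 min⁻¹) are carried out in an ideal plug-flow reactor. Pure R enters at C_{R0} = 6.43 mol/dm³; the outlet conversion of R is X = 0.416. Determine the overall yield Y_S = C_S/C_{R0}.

C_R = C_{R0}(1−X) = 3.755 mol/dm³.
Along a PFR/batch, dC_T/dC_R = −r_T/(r_S+r_T) = −k₂/(k₂+k₁·C_R).
Integrating from C_{R0} to C_R: C_T = (1.37/0.181)·ln[(1.37+0.181·6.43)/(1.37+0.181·3.76)] = 7.569·ln(2.534/2.050) = 1.605 mol/dm³.
Then C_S = (C_{R0}−C_R) − C_T = 2.675 − 1.605 = 1.070 mol/dm³.
Y_S = C_S/C_{R0} = 1.070/6.43 = 0.166.

0.166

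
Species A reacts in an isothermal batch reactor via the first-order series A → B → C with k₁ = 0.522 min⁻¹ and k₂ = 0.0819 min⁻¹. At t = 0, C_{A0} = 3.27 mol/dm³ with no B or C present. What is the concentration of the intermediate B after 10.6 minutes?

Solving the coupled first-order balances gives C_B(t) = [k₁/(k₂−k₁)]·C_{A0}·(e^(−k₁t) − e^(−k₂t)).
e^(−k₁t) = e^(−0.522×10.6) = e^(−5.533) = 0.003953; e^(−k₂t) = e^(−0.8681) = 0.4197.
C_B = 0.522×3.27/(0.0819−0.522) × (0.003953−0.4197) = (-3.879)×(-0.4158) = 1.613 mol/dm³.

1.61 mol/dm³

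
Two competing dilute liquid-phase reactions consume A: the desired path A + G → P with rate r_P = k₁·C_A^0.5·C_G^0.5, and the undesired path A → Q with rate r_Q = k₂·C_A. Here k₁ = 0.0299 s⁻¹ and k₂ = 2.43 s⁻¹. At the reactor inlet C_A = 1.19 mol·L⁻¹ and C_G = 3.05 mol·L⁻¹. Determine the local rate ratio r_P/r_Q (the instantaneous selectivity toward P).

S_{P/Q} = r_P/r_Q = (k₁·C_A^0.5·C_G^0.5)/(k₂·C_A) = (k₁/k₂)·C_A^-0.5·C_G^0.5.
= (0.0299×1.190^0.5×3.050^0.5) / (2.43×1.190) = 0.05696/2.892 = 0.0197.

0.0197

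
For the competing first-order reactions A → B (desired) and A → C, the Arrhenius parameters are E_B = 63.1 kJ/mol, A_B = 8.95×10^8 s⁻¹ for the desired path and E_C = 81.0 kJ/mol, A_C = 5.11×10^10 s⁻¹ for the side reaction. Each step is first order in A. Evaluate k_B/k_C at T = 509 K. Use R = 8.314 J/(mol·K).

k_B/k_C = (A_B/A_C)·exp[−(E_B−E_C)/(RT)] = (A_B/A_C)·exp[(E_C−E_B)/(RT)].
(E_C−E_B)/(RT) = (81.0−63.1)×10³/(8.314×509) = 17900/4232 = 4.230.
k_B/k_C = (8.95×10^8/5.11×10^10)·exp(4.230) = 0.01751 × 68.71 = 1.20.
Since E_B < E_C, lowering the temperature improves selectivity toward B.

1.20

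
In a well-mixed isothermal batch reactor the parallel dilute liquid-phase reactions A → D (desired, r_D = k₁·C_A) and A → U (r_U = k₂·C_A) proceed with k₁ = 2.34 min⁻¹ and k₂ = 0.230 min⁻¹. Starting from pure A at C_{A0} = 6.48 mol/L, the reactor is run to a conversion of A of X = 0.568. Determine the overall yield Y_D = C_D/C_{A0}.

C_A = C_{A0}(1−X) = 2.799 mol/L.
Both paths are first order in A, so the instantaneous fraction to D is constant: dC_D/d(−C_A) = k₁/(k₁+k₂) = 0.9105.
C_D = 0.9105·(C_{A0}−C_A) = 0.9105×3.681 = 3.35 mol/L.
Y_D = C_D/C_{A0} = 3.351/6.48 = 0.517.

0.517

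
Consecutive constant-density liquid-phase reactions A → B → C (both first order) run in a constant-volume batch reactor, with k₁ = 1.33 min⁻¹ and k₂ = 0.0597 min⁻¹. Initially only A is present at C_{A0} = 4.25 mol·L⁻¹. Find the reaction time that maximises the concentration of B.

2.44 min

Setting dC_B/dt = 0 gives t_opt = ln(k₂/k₁)/(k₂−k₁).
= ln(0.0597/1.33)/(0.0597−1.33) = ln(0.04489)/-1.270 = -3.104/-1.270 = 2.44 min.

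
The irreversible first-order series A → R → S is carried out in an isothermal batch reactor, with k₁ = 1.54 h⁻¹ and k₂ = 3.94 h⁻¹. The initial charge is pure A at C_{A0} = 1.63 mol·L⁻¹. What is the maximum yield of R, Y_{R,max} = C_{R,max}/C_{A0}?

At the optimum, C_{R,max}/C_{A0} = (k₁/k₂)^[k₂/(k₂−k₁)].
= (1.54/3.94)^(3.94/(3.94−1.54)) = (0.3909)^(1.642) = 0.2139.

0.214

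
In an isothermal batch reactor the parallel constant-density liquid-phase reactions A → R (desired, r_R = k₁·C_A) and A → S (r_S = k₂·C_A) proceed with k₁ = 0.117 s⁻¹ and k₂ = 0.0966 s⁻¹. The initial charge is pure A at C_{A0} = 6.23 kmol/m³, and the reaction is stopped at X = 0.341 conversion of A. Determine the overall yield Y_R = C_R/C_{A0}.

0.187

C_A = C_{A0}(1−X) = 4.106 kmol/m³.
Both paths are first order in A, so the instantaneous fraction to R is constant: dC_R/d(−C_A) = k₁/(k₁+k₂) = 0.5478.
C_R = 0.5478·(C_{A0}−C_A) = 0.5478×2.124 = 1.16 kmol/m³.
Y_R = C_R/C_{A0} = 1.164/6.23 = 0.187.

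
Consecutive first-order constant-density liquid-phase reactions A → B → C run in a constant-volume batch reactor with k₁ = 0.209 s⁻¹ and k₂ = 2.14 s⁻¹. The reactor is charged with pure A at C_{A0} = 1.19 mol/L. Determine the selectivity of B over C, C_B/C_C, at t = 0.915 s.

For first-order series with pure A initially, C_B(t) = k₁C_{A0}/(k₂−k₁)·(e^(−k₁t) − e^(−k₂t)).
e^(−k₁t) = e^(−0.209×0.915) = e^(−0.1912) = 0.8259; e^(−k₂t) = e^(−1.958) = 0.1411.
C_B = 0.209×1.19/(2.14−0.209) × (0.8259−0.1411) = 0.1288×0.6848 = 0.08820 mol/L.
C_A = C_{A0}e^(−k₁t) = 0.9829 mol/L, so C_C = C_{A0}−C_A−C_B = 0.1189 mol/L; C_B/C_C = 0.742.

0.742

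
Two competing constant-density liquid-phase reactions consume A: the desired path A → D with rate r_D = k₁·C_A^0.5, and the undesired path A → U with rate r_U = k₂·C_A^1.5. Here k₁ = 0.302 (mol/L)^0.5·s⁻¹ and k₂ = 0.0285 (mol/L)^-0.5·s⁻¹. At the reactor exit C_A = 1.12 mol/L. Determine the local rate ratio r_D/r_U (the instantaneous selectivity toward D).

9.46

S_{D/U} = r_D/r_U = (k₁·C_A^0.5)/(k₂·C_A^1.5) = (k₁/k₂)·C_A⁻¹.
= (0.302×1.120^0.5) / (0.0285×1.120^1.5) = 0.3196/0.03378 = 9.46.
The undesired path is higher order in A, so low C_A (CSTR or dilute feed) favours D.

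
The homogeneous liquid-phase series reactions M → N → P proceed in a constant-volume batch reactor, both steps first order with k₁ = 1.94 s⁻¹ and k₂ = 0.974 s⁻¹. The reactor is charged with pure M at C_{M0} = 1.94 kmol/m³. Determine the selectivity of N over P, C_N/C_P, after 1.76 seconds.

0.440

Solving the coupled first-order balances gives C_N(t) = [k₁/(k₂−k₁)]·C_{M0}·(e^(−k₁t) − e^(−k₂t)).
e^(−k₁t) = e^(−1.94×1.76) = e^(−3.414) = 0.03290; e^(−k₂t) = e^(−1.714) = 0.1801.
C_N = 1.94×1.94/(0.974−1.94) × (0.03290−0.1801) = (-3.896)×(-0.1472) = 0.5735 kmol/m³.
C_M = C_{M0}e^(−k₁t) = 0.06382 kmol/m³, so C_P = C_{M0}−C_M−C_N = 1.303 kmol/m³; C_N/C_P = 0.440.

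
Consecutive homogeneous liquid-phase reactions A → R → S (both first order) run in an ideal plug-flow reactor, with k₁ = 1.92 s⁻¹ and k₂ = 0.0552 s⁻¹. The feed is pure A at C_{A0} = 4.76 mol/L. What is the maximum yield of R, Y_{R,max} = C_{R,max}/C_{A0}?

0.900

At the optimum, C_{R,max}/C_{A0} = (k₁/k₂)^[k₂/(k₂−k₁)].
= (1.92/0.0552)^(0.0552/(0.0552−1.92)) = (34.78)^(-0.02960) = 0.9003.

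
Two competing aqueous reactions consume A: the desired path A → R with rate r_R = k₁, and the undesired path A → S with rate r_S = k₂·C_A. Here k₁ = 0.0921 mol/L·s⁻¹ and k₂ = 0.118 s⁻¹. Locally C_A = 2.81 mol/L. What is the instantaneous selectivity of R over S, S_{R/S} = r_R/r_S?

S_{R/S} = r_R/r_S = (k₁)/(k₂·C_A) = (k₁/k₂)·C_A⁻¹.
= (0.0921) / (0.118×2.810) = 0.09210/0.3316 = 0.278.

0.278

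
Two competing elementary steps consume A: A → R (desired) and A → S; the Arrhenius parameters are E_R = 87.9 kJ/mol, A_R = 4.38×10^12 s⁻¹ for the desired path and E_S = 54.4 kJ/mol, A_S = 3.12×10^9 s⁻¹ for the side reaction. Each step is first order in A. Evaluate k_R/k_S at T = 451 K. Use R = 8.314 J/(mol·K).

k_R/k_S = (A_R/A_S)·exp[−(E_R−E_S)/(RT)] = (A_R/A_S)·exp[(E_S−E_R)/(RT)].
(E_S−E_R)/(RT) = (54.4−87.9)×10³/(8.314×451) = -33500/3750 = -8.934.
k_R/k_S = (4.38×10^12/3.12×10^9)·exp(-8.934) = 1404 × 1.318×10^-4 = 0.185.
Since E_R > E_S, raising the temperature improves selectivity toward R.

0.185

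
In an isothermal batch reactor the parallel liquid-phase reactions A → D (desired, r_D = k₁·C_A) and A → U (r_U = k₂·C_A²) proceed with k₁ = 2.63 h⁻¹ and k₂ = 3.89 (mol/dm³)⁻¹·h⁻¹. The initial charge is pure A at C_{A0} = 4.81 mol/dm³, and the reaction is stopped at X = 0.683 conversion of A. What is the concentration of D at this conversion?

0.618 mol/dm³

C_A = C_{A0}(1−X) = 1.525 mol/dm³.
Along a PFR/batch, dC_D/dC_A = −r_D/(r_D+r_U) = −k₁/(k₁+k₂·C_A).
Integrating from C_{A0} to C_A: C_D = (2.63/3.89)·ln[(2.63+3.89·4.81)/(2.63+3.89·1.52)] = 0.6761·ln(21.34/8.561) = 0.6175 mol/dm³.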